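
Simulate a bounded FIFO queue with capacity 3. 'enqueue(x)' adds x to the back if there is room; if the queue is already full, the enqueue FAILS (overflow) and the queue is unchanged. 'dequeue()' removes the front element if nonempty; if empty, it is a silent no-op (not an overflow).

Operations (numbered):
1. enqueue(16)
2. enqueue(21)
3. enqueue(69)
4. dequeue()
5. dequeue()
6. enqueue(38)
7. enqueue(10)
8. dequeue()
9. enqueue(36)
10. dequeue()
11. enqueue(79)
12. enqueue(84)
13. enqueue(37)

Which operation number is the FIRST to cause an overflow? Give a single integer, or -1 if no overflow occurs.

1. enqueue(16): size=1
2. enqueue(21): size=2
3. enqueue(69): size=3
4. dequeue(): size=2
5. dequeue(): size=1
6. enqueue(38): size=2
7. enqueue(10): size=3
8. dequeue(): size=2
9. enqueue(36): size=3
10. dequeue(): size=2
11. enqueue(79): size=3
12. enqueue(84): size=3=cap → OVERFLOW (fail)
13. enqueue(37): size=3=cap → OVERFLOW (fail)

Answer: 12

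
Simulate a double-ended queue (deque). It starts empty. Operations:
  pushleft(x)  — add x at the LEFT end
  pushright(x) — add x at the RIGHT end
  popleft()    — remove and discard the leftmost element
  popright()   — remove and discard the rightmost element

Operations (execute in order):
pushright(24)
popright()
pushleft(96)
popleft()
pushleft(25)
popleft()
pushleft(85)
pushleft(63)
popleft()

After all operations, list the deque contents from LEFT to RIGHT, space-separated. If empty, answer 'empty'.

pushright(24): [24]
popright(): []
pushleft(96): [96]
popleft(): []
pushleft(25): [25]
popleft(): []
pushleft(85): [85]
pushleft(63): [63, 85]
popleft(): [85]

Answer: 85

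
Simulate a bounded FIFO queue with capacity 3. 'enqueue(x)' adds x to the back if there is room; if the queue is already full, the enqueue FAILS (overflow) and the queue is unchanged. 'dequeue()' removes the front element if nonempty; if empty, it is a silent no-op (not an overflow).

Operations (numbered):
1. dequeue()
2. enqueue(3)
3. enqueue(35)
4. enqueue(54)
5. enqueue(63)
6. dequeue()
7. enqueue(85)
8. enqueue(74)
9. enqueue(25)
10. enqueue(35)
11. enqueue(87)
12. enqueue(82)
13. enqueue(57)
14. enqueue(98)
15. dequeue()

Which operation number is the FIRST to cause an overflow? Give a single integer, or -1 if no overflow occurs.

1. dequeue(): empty, no-op, size=0
2. enqueue(3): size=1
3. enqueue(35): size=2
4. enqueue(54): size=3
5. enqueue(63): size=3=cap → OVERFLOW (fail)
6. dequeue(): size=2
7. enqueue(85): size=3
8. enqueue(74): size=3=cap → OVERFLOW (fail)
9. enqueue(25): size=3=cap → OVERFLOW (fail)
10. enqueue(35): size=3=cap → OVERFLOW (fail)
11. enqueue(87): size=3=cap → OVERFLOW (fail)
12. enqueue(82): size=3=cap → OVERFLOW (fail)
13. enqueue(57): size=3=cap → OVERFLOW (fail)
14. enqueue(98): size=3=cap → OVERFLOW (fail)
15. dequeue(): size=2

Answer: 5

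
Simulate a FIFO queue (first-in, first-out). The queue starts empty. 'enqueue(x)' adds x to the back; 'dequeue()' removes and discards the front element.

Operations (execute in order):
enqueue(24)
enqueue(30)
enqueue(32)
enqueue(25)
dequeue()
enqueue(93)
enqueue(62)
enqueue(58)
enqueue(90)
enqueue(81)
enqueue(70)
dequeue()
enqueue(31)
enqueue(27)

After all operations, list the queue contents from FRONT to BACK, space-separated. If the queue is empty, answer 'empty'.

enqueue(24): [24]
enqueue(30): [24, 30]
enqueue(32): [24, 30, 32]
enqueue(25): [24, 30, 32, 25]
dequeue(): [30, 32, 25]
enqueue(93): [30, 32, 25, 93]
enqueue(62): [30, 32, 25, 93, 62]
enqueue(58): [30, 32, 25, 93, 62, 58]
enqueue(90): [30, 32, 25, 93, 62, 58, 90]
enqueue(81): [30, 32, 25, 93, 62, 58, 90, 81]
enqueue(70): [30, 32, 25, 93, 62, 58, 90, 81, 70]
dequeue(): [32, 25, 93, 62, 58, 90, 81, 70]
enqueue(31): [32, 25, 93, 62, 58, 90, 81, 70, 31]
enqueue(27): [32, 25, 93, 62, 58, 90, 81, 70, 31, 27]

Answer: 32 25 93 62 58 90 81 70 31 27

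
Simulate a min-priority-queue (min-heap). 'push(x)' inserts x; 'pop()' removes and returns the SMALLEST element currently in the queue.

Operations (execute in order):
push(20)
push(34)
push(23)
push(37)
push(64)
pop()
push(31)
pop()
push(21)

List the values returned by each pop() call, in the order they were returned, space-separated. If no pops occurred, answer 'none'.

Answer: 20 23

Derivation:
push(20): heap contents = [20]
push(34): heap contents = [20, 34]
push(23): heap contents = [20, 23, 34]
push(37): heap contents = [20, 23, 34, 37]
push(64): heap contents = [20, 23, 34, 37, 64]
pop() → 20: heap contents = [23, 34, 37, 64]
push(31): heap contents = [23, 31, 34, 37, 64]
pop() → 23: heap contents = [31, 34, 37, 64]
push(21): heap contents = [21, 31, 34, 37, 64]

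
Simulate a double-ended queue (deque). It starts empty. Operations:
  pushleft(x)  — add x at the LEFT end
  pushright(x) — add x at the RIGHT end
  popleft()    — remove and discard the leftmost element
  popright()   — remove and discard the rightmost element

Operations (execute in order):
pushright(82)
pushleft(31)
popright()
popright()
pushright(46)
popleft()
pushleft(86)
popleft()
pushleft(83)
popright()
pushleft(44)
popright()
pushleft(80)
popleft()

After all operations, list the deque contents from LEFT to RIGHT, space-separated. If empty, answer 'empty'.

Answer: empty

Derivation:
pushright(82): [82]
pushleft(31): [31, 82]
popright(): [31]
popright(): []
pushright(46): [46]
popleft(): []
pushleft(86): [86]
popleft(): []
pushleft(83): [83]
popright(): []
pushleft(44): [44]
popright(): []
pushleft(80): [80]
popleft(): []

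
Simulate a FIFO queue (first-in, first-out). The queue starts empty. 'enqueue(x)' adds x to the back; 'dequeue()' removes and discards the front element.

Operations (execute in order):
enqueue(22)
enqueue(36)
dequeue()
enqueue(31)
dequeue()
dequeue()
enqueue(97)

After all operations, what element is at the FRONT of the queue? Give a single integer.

enqueue(22): queue = [22]
enqueue(36): queue = [22, 36]
dequeue(): queue = [36]
enqueue(31): queue = [36, 31]
dequeue(): queue = [31]
dequeue(): queue = []
enqueue(97): queue = [97]

Answer: 97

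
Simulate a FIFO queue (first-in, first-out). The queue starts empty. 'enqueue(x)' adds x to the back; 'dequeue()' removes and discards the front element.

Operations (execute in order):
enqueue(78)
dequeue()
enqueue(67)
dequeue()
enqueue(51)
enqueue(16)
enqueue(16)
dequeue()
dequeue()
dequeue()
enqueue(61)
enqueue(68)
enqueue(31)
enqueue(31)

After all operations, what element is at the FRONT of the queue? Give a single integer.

Answer: 61

Derivation:
enqueue(78): queue = [78]
dequeue(): queue = []
enqueue(67): queue = [67]
dequeue(): queue = []
enqueue(51): queue = [51]
enqueue(16): queue = [51, 16]
enqueue(16): queue = [51, 16, 16]
dequeue(): queue = [16, 16]
dequeue(): queue = [16]
dequeue(): queue = []
enqueue(61): queue = [61]
enqueue(68): queue = [61, 68]
enqueue(31): queue = [61, 68, 31]
enqueue(31): queue = [61, 68, 31, 31]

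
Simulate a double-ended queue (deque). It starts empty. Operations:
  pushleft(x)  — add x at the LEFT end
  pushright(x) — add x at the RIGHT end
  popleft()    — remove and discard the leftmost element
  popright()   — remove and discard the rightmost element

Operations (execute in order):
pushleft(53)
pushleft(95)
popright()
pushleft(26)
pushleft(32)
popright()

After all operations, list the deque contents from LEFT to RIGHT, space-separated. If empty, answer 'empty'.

Answer: 32 26

Derivation:
pushleft(53): [53]
pushleft(95): [95, 53]
popright(): [95]
pushleft(26): [26, 95]
pushleft(32): [32, 26, 95]
popright(): [32, 26]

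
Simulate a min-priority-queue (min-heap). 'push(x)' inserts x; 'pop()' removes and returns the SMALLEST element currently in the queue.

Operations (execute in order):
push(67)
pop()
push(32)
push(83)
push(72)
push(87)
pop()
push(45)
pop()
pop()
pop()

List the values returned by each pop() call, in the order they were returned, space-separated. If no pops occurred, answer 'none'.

Answer: 67 32 45 72 83

Derivation:
push(67): heap contents = [67]
pop() → 67: heap contents = []
push(32): heap contents = [32]
push(83): heap contents = [32, 83]
push(72): heap contents = [32, 72, 83]
push(87): heap contents = [32, 72, 83, 87]
pop() → 32: heap contents = [72, 83, 87]
push(45): heap contents = [45, 72, 83, 87]
pop() → 45: heap contents = [72, 83, 87]
pop() → 72: heap contents = [83, 87]
pop() → 83: heap contents = [87]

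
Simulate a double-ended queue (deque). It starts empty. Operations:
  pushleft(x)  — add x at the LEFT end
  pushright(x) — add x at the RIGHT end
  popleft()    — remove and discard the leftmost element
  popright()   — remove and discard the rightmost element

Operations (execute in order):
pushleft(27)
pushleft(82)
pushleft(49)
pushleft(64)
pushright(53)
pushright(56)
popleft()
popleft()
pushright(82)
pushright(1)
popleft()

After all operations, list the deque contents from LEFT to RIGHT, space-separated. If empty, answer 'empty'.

pushleft(27): [27]
pushleft(82): [82, 27]
pushleft(49): [49, 82, 27]
pushleft(64): [64, 49, 82, 27]
pushright(53): [64, 49, 82, 27, 53]
pushright(56): [64, 49, 82, 27, 53, 56]
popleft(): [49, 82, 27, 53, 56]
popleft(): [82, 27, 53, 56]
pushright(82): [82, 27, 53, 56, 82]
pushright(1): [82, 27, 53, 56, 82, 1]
popleft(): [27, 53, 56, 82, 1]

Answer: 27 53 56 82 1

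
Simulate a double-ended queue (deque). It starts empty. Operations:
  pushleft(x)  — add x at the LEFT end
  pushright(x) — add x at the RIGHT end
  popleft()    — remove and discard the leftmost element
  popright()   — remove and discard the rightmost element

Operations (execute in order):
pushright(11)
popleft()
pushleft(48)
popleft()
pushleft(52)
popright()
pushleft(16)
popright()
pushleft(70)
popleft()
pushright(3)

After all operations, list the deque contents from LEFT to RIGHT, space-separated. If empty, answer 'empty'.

pushright(11): [11]
popleft(): []
pushleft(48): [48]
popleft(): []
pushleft(52): [52]
popright(): []
pushleft(16): [16]
popright(): []
pushleft(70): [70]
popleft(): []
pushright(3): [3]

Answer: 3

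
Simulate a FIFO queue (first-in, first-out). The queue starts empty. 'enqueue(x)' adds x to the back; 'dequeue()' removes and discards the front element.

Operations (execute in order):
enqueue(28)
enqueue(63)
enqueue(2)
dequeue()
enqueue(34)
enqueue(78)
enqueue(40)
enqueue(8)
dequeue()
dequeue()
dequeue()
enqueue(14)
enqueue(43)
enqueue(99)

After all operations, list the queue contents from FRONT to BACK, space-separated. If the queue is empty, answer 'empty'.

enqueue(28): [28]
enqueue(63): [28, 63]
enqueue(2): [28, 63, 2]
dequeue(): [63, 2]
enqueue(34): [63, 2, 34]
enqueue(78): [63, 2, 34, 78]
enqueue(40): [63, 2, 34, 78, 40]
enqueue(8): [63, 2, 34, 78, 40, 8]
dequeue(): [2, 34, 78, 40, 8]
dequeue(): [34, 78, 40, 8]
dequeue(): [78, 40, 8]
enqueue(14): [78, 40, 8, 14]
enqueue(43): [78, 40, 8, 14, 43]
enqueue(99): [78, 40, 8, 14, 43, 99]

Answer: 78 40 8 14 43 99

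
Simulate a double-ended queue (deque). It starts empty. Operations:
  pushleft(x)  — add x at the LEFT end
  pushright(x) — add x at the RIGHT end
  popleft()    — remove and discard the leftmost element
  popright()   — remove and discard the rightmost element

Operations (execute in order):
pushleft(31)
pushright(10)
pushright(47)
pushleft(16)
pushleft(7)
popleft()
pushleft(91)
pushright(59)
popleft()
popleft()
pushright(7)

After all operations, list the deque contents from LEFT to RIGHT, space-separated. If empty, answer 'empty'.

pushleft(31): [31]
pushright(10): [31, 10]
pushright(47): [31, 10, 47]
pushleft(16): [16, 31, 10, 47]
pushleft(7): [7, 16, 31, 10, 47]
popleft(): [16, 31, 10, 47]
pushleft(91): [91, 16, 31, 10, 47]
pushright(59): [91, 16, 31, 10, 47, 59]
popleft(): [16, 31, 10, 47, 59]
popleft(): [31, 10, 47, 59]
pushright(7): [31, 10, 47, 59, 7]

Answer: 31 10 47 59 7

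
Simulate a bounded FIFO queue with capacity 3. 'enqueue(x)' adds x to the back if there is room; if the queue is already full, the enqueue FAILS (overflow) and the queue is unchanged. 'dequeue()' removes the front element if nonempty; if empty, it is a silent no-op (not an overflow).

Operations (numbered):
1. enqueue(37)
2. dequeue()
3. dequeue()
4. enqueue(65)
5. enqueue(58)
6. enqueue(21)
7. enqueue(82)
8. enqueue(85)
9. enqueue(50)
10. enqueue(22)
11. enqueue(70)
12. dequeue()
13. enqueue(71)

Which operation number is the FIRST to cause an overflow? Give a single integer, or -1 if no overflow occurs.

1. enqueue(37): size=1
2. dequeue(): size=0
3. dequeue(): empty, no-op, size=0
4. enqueue(65): size=1
5. enqueue(58): size=2
6. enqueue(21): size=3
7. enqueue(82): size=3=cap → OVERFLOW (fail)
8. enqueue(85): size=3=cap → OVERFLOW (fail)
9. enqueue(50): size=3=cap → OVERFLOW (fail)
10. enqueue(22): size=3=cap → OVERFLOW (fail)
11. enqueue(70): size=3=cap → OVERFLOW (fail)
12. dequeue(): size=2
13. enqueue(71): size=3

Answer: 7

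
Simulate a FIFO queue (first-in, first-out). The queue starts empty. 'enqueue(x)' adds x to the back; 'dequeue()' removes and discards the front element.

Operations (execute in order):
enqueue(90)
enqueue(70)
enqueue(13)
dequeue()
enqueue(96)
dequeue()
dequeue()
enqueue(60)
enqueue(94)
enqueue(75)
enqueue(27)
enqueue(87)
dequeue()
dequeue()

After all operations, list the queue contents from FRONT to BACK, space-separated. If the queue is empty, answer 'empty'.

enqueue(90): [90]
enqueue(70): [90, 70]
enqueue(13): [90, 70, 13]
dequeue(): [70, 13]
enqueue(96): [70, 13, 96]
dequeue(): [13, 96]
dequeue(): [96]
enqueue(60): [96, 60]
enqueue(94): [96, 60, 94]
enqueue(75): [96, 60, 94, 75]
enqueue(27): [96, 60, 94, 75, 27]
enqueue(87): [96, 60, 94, 75, 27, 87]
dequeue(): [60, 94, 75, 27, 87]
dequeue(): [94, 75, 27, 87]

Answer: 94 75 27 87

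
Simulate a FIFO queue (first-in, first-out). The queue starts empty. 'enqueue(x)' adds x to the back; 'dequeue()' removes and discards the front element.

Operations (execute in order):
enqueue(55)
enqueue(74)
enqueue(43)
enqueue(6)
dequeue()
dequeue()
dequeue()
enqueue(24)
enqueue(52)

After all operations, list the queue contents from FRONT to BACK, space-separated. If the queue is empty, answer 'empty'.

enqueue(55): [55]
enqueue(74): [55, 74]
enqueue(43): [55, 74, 43]
enqueue(6): [55, 74, 43, 6]
dequeue(): [74, 43, 6]
dequeue(): [43, 6]
dequeue(): [6]
enqueue(24): [6, 24]
enqueue(52): [6, 24, 52]

Answer: 6 24 52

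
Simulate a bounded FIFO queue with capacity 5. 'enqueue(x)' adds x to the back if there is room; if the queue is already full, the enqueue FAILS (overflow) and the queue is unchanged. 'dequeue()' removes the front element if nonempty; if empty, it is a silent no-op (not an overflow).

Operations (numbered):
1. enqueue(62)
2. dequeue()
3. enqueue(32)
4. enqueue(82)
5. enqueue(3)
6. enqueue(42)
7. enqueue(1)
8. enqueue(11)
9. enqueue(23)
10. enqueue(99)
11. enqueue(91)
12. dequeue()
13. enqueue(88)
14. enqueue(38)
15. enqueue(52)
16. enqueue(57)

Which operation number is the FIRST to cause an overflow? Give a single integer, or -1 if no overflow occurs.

1. enqueue(62): size=1
2. dequeue(): size=0
3. enqueue(32): size=1
4. enqueue(82): size=2
5. enqueue(3): size=3
6. enqueue(42): size=4
7. enqueue(1): size=5
8. enqueue(11): size=5=cap → OVERFLOW (fail)
9. enqueue(23): size=5=cap → OVERFLOW (fail)
10. enqueue(99): size=5=cap → OVERFLOW (fail)
11. enqueue(91): size=5=cap → OVERFLOW (fail)
12. dequeue(): size=4
13. enqueue(88): size=5
14. enqueue(38): size=5=cap → OVERFLOW (fail)
15. enqueue(52): size=5=cap → OVERFLOW (fail)
16. enqueue(57): size=5=cap → OVERFLOW (fail)

Answer: 8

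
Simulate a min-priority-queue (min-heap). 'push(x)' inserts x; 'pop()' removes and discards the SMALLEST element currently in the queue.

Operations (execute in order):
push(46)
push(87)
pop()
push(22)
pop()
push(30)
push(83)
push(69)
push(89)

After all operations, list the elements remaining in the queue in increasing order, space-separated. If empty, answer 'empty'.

push(46): heap contents = [46]
push(87): heap contents = [46, 87]
pop() → 46: heap contents = [87]
push(22): heap contents = [22, 87]
pop() → 22: heap contents = [87]
push(30): heap contents = [30, 87]
push(83): heap contents = [30, 83, 87]
push(69): heap contents = [30, 69, 83, 87]
push(89): heap contents = [30, 69, 83, 87, 89]

Answer: 30 69 83 87 89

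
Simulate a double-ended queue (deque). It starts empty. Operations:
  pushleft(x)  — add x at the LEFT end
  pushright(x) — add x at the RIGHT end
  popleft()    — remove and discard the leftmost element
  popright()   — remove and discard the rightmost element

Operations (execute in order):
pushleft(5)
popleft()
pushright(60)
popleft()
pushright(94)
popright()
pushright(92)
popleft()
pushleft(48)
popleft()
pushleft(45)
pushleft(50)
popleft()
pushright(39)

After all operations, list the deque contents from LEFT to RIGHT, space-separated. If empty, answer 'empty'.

Answer: 45 39

Derivation:
pushleft(5): [5]
popleft(): []
pushright(60): [60]
popleft(): []
pushright(94): [94]
popright(): []
pushright(92): [92]
popleft(): []
pushleft(48): [48]
popleft(): []
pushleft(45): [45]
pushleft(50): [50, 45]
popleft(): [45]
pushright(39): [45, 39]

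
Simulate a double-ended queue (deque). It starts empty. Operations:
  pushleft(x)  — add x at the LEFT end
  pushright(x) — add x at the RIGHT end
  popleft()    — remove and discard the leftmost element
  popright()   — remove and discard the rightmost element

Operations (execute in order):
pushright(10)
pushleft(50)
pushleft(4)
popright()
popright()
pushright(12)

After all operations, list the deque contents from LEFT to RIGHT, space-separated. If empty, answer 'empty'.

Answer: 4 12

Derivation:
pushright(10): [10]
pushleft(50): [50, 10]
pushleft(4): [4, 50, 10]
popright(): [4, 50]
popright(): [4]
pushright(12): [4, 12]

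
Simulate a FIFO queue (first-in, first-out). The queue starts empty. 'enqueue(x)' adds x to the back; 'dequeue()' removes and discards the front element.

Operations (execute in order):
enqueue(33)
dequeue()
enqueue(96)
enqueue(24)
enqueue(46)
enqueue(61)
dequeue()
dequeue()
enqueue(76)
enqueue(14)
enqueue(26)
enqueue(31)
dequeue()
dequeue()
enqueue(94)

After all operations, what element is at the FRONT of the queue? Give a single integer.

Answer: 76

Derivation:
enqueue(33): queue = [33]
dequeue(): queue = []
enqueue(96): queue = [96]
enqueue(24): queue = [96, 24]
enqueue(46): queue = [96, 24, 46]
enqueue(61): queue = [96, 24, 46, 61]
dequeue(): queue = [24, 46, 61]
dequeue(): queue = [46, 61]
enqueue(76): queue = [46, 61, 76]
enqueue(14): queue = [46, 61, 76, 14]
enqueue(26): queue = [46, 61, 76, 14, 26]
enqueue(31): queue = [46, 61, 76, 14, 26, 31]
dequeue(): queue = [61, 76, 14, 26, 31]
dequeue(): queue = [76, 14, 26, 31]
enqueue(94): queue = [76, 14, 26, 31, 94]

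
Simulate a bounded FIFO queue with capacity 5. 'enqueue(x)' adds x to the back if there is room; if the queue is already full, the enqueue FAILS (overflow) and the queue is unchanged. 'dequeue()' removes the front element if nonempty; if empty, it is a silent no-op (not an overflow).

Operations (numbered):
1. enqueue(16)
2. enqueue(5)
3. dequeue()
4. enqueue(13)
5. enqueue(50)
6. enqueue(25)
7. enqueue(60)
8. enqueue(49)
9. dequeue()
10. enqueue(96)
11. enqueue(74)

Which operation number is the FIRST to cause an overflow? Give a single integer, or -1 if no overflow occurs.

1. enqueue(16): size=1
2. enqueue(5): size=2
3. dequeue(): size=1
4. enqueue(13): size=2
5. enqueue(50): size=3
6. enqueue(25): size=4
7. enqueue(60): size=5
8. enqueue(49): size=5=cap → OVERFLOW (fail)
9. dequeue(): size=4
10. enqueue(96): size=5
11. enqueue(74): size=5=cap → OVERFLOW (fail)

Answer: 8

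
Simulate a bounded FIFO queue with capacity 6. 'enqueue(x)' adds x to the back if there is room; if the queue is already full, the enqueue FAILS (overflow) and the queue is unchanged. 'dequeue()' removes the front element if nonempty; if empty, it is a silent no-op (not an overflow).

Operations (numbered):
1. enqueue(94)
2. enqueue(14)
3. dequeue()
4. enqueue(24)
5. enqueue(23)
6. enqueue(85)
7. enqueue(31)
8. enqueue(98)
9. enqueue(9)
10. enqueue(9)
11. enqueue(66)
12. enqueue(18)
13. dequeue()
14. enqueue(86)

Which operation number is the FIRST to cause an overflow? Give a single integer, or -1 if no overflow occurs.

Answer: 9

Derivation:
1. enqueue(94): size=1
2. enqueue(14): size=2
3. dequeue(): size=1
4. enqueue(24): size=2
5. enqueue(23): size=3
6. enqueue(85): size=4
7. enqueue(31): size=5
8. enqueue(98): size=6
9. enqueue(9): size=6=cap → OVERFLOW (fail)
10. enqueue(9): size=6=cap → OVERFLOW (fail)
11. enqueue(66): size=6=cap → OVERFLOW (fail)
12. enqueue(18): size=6=cap → OVERFLOW (fail)
13. dequeue(): size=5
14. enqueue(86): size=6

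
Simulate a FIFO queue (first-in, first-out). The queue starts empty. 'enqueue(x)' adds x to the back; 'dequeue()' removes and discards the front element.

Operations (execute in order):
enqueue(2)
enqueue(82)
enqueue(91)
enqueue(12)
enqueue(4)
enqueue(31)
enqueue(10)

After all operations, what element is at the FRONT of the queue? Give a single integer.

Answer: 2

Derivation:
enqueue(2): queue = [2]
enqueue(82): queue = [2, 82]
enqueue(91): queue = [2, 82, 91]
enqueue(12): queue = [2, 82, 91, 12]
enqueue(4): queue = [2, 82, 91, 12, 4]
enqueue(31): queue = [2, 82, 91, 12, 4, 31]
enqueue(10): queue = [2, 82, 91, 12, 4, 31, 10]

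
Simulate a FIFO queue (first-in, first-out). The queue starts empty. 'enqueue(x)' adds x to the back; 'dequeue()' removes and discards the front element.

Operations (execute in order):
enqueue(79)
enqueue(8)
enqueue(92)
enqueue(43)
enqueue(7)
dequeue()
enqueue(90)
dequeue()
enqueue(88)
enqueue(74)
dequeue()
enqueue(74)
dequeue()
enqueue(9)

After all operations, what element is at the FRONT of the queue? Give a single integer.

enqueue(79): queue = [79]
enqueue(8): queue = [79, 8]
enqueue(92): queue = [79, 8, 92]
enqueue(43): queue = [79, 8, 92, 43]
enqueue(7): queue = [79, 8, 92, 43, 7]
dequeue(): queue = [8, 92, 43, 7]
enqueue(90): queue = [8, 92, 43, 7, 90]
dequeue(): queue = [92, 43, 7, 90]
enqueue(88): queue = [92, 43, 7, 90, 88]
enqueue(74): queue = [92, 43, 7, 90, 88, 74]
dequeue(): queue = [43, 7, 90, 88, 74]
enqueue(74): queue = [43, 7, 90, 88, 74, 74]
dequeue(): queue = [7, 90, 88, 74, 74]
enqueue(9): queue = [7, 90, 88, 74, 74, 9]

Answer: 7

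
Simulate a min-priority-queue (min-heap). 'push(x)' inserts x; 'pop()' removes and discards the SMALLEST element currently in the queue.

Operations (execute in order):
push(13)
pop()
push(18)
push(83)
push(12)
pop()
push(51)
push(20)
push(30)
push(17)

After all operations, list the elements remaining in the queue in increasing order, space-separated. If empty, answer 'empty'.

push(13): heap contents = [13]
pop() → 13: heap contents = []
push(18): heap contents = [18]
push(83): heap contents = [18, 83]
push(12): heap contents = [12, 18, 83]
pop() → 12: heap contents = [18, 83]
push(51): heap contents = [18, 51, 83]
push(20): heap contents = [18, 20, 51, 83]
push(30): heap contents = [18, 20, 30, 51, 83]
push(17): heap contents = [17, 18, 20, 30, 51, 83]

Answer: 17 18 20 30 51 83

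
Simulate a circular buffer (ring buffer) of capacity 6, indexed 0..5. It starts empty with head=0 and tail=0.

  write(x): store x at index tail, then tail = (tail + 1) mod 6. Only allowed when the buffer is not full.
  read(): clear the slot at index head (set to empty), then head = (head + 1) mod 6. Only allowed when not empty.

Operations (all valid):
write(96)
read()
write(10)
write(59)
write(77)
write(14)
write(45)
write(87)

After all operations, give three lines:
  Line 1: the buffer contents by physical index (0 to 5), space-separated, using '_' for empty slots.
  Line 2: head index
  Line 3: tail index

Answer: 87 10 59 77 14 45
1
1

Derivation:
write(96): buf=[96 _ _ _ _ _], head=0, tail=1, size=1
read(): buf=[_ _ _ _ _ _], head=1, tail=1, size=0
write(10): buf=[_ 10 _ _ _ _], head=1, tail=2, size=1
write(59): buf=[_ 10 59 _ _ _], head=1, tail=3, size=2
write(77): buf=[_ 10 59 77 _ _], head=1, tail=4, size=3
write(14): buf=[_ 10 59 77 14 _], head=1, tail=5, size=4
write(45): buf=[_ 10 59 77 14 45], head=1, tail=0, size=5
write(87): buf=[87 10 59 77 14 45], head=1, tail=1, size=6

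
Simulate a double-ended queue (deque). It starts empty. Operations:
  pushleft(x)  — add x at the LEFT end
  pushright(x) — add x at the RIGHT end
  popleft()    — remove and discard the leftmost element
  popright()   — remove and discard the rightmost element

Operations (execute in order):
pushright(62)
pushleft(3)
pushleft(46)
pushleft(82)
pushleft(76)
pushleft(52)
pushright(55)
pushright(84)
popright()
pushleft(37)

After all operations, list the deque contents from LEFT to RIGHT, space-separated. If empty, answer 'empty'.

pushright(62): [62]
pushleft(3): [3, 62]
pushleft(46): [46, 3, 62]
pushleft(82): [82, 46, 3, 62]
pushleft(76): [76, 82, 46, 3, 62]
pushleft(52): [52, 76, 82, 46, 3, 62]
pushright(55): [52, 76, 82, 46, 3, 62, 55]
pushright(84): [52, 76, 82, 46, 3, 62, 55, 84]
popright(): [52, 76, 82, 46, 3, 62, 55]
pushleft(37): [37, 52, 76, 82, 46, 3, 62, 55]

Answer: 37 52 76 82 46 3 62 55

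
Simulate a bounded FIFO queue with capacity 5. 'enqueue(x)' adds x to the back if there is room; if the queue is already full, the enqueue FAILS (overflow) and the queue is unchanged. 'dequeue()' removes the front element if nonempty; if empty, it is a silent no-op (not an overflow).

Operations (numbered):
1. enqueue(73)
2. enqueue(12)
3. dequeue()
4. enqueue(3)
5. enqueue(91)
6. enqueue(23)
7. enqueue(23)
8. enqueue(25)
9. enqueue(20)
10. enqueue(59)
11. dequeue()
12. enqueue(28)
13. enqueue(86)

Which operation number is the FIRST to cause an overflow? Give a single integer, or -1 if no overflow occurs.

1. enqueue(73): size=1
2. enqueue(12): size=2
3. dequeue(): size=1
4. enqueue(3): size=2
5. enqueue(91): size=3
6. enqueue(23): size=4
7. enqueue(23): size=5
8. enqueue(25): size=5=cap → OVERFLOW (fail)
9. enqueue(20): size=5=cap → OVERFLOW (fail)
10. enqueue(59): size=5=cap → OVERFLOW (fail)
11. dequeue(): size=4
12. enqueue(28): size=5
13. enqueue(86): size=5=cap → OVERFLOW (fail)

Answer: 8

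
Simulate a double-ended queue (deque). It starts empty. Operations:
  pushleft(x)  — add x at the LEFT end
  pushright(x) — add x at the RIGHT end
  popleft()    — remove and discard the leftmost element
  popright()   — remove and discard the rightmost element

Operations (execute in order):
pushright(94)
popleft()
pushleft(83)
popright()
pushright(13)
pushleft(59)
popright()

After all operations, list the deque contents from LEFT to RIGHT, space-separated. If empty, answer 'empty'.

pushright(94): [94]
popleft(): []
pushleft(83): [83]
popright(): []
pushright(13): [13]
pushleft(59): [59, 13]
popright(): [59]

Answer: 59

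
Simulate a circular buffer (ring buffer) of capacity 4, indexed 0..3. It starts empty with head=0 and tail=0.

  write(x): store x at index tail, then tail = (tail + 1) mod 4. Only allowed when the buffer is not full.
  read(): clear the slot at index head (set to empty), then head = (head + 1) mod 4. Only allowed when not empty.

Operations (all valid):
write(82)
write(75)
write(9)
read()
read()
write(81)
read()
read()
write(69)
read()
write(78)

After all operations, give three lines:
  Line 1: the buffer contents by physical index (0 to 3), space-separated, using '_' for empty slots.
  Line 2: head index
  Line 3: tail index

write(82): buf=[82 _ _ _], head=0, tail=1, size=1
write(75): buf=[82 75 _ _], head=0, tail=2, size=2
write(9): buf=[82 75 9 _], head=0, tail=3, size=3
read(): buf=[_ 75 9 _], head=1, tail=3, size=2
read(): buf=[_ _ 9 _], head=2, tail=3, size=1
write(81): buf=[_ _ 9 81], head=2, tail=0, size=2
read(): buf=[_ _ _ 81], head=3, tail=0, size=1
read(): buf=[_ _ _ _], head=0, tail=0, size=0
write(69): buf=[69 _ _ _], head=0, tail=1, size=1
read(): buf=[_ _ _ _], head=1, tail=1, size=0
write(78): buf=[_ 78 _ _], head=1, tail=2, size=1

Answer: _ 78 _ _
1
2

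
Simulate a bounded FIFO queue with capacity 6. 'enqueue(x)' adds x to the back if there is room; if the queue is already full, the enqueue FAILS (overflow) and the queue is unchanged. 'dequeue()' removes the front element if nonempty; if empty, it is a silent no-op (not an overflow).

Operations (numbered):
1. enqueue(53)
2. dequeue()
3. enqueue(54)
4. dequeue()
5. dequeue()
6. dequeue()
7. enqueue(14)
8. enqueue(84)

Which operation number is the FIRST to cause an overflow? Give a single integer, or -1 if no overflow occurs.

Answer: -1

Derivation:
1. enqueue(53): size=1
2. dequeue(): size=0
3. enqueue(54): size=1
4. dequeue(): size=0
5. dequeue(): empty, no-op, size=0
6. dequeue(): empty, no-op, size=0
7. enqueue(14): size=1
8. enqueue(84): size=2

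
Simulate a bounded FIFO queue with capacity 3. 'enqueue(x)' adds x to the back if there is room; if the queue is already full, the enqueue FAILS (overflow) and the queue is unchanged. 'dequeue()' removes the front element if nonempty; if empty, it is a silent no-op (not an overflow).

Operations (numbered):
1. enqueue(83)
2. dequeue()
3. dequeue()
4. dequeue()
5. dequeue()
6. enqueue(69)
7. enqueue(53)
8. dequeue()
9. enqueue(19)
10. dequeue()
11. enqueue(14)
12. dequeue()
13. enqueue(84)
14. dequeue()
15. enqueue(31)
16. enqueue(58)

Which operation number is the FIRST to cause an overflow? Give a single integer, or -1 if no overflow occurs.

1. enqueue(83): size=1
2. dequeue(): size=0
3. dequeue(): empty, no-op, size=0
4. dequeue(): empty, no-op, size=0
5. dequeue(): empty, no-op, size=0
6. enqueue(69): size=1
7. enqueue(53): size=2
8. dequeue(): size=1
9. enqueue(19): size=2
10. dequeue(): size=1
11. enqueue(14): size=2
12. dequeue(): size=1
13. enqueue(84): size=2
14. dequeue(): size=1
15. enqueue(31): size=2
16. enqueue(58): size=3

Answer: -1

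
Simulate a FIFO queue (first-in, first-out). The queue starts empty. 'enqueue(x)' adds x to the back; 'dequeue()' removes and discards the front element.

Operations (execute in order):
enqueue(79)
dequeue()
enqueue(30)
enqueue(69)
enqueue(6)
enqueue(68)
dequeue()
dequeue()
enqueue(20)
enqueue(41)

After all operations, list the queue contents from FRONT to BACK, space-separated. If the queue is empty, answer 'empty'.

enqueue(79): [79]
dequeue(): []
enqueue(30): [30]
enqueue(69): [30, 69]
enqueue(6): [30, 69, 6]
enqueue(68): [30, 69, 6, 68]
dequeue(): [69, 6, 68]
dequeue(): [6, 68]
enqueue(20): [6, 68, 20]
enqueue(41): [6, 68, 20, 41]

Answer: 6 68 20 41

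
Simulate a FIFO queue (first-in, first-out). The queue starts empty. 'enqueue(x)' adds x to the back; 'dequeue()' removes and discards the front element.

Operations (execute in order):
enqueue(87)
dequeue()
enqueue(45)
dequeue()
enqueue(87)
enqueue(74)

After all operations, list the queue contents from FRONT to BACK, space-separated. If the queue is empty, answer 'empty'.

enqueue(87): [87]
dequeue(): []
enqueue(45): [45]
dequeue(): []
enqueue(87): [87]
enqueue(74): [87, 74]

Answer: 87 74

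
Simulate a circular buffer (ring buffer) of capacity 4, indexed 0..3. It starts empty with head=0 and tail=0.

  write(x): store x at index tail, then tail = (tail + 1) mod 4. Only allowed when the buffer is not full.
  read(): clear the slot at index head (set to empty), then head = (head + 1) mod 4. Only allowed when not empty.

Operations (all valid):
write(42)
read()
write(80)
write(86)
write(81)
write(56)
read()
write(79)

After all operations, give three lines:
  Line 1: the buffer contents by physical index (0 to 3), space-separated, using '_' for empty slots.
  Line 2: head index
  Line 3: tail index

Answer: 56 79 86 81
2
2

Derivation:
write(42): buf=[42 _ _ _], head=0, tail=1, size=1
read(): buf=[_ _ _ _], head=1, tail=1, size=0
write(80): buf=[_ 80 _ _], head=1, tail=2, size=1
write(86): buf=[_ 80 86 _], head=1, tail=3, size=2
write(81): buf=[_ 80 86 81], head=1, tail=0, size=3
write(56): buf=[56 80 86 81], head=1, tail=1, size=4
read(): buf=[56 _ 86 81], head=2, tail=1, size=3
write(79): buf=[56 79 86 81], head=2, tail=2, size=4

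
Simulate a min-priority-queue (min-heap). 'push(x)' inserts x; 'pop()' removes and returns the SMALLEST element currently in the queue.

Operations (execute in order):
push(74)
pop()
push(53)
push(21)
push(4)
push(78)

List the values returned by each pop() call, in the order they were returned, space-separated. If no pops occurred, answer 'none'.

Answer: 74

Derivation:
push(74): heap contents = [74]
pop() → 74: heap contents = []
push(53): heap contents = [53]
push(21): heap contents = [21, 53]
push(4): heap contents = [4, 21, 53]
push(78): heap contents = [4, 21, 53, 78]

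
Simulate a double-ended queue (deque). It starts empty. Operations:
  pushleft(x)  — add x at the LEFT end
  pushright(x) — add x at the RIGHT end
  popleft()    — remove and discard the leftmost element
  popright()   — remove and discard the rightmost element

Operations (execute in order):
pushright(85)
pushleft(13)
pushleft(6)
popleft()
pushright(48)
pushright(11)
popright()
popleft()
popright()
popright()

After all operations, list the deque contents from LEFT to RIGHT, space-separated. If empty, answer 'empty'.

Answer: empty

Derivation:
pushright(85): [85]
pushleft(13): [13, 85]
pushleft(6): [6, 13, 85]
popleft(): [13, 85]
pushright(48): [13, 85, 48]
pushright(11): [13, 85, 48, 11]
popright(): [13, 85, 48]
popleft(): [85, 48]
popright(): [85]
popright(): []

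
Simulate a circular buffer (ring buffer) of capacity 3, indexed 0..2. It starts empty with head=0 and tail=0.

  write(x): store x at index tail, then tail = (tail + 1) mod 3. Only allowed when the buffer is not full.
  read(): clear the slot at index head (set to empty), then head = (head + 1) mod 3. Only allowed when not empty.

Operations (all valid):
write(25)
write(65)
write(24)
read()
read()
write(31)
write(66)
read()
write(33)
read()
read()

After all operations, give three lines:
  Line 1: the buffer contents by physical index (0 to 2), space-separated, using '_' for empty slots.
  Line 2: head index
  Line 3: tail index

write(25): buf=[25 _ _], head=0, tail=1, size=1
write(65): buf=[25 65 _], head=0, tail=2, size=2
write(24): buf=[25 65 24], head=0, tail=0, size=3
read(): buf=[_ 65 24], head=1, tail=0, size=2
read(): buf=[_ _ 24], head=2, tail=0, size=1
write(31): buf=[31 _ 24], head=2, tail=1, size=2
write(66): buf=[31 66 24], head=2, tail=2, size=3
read(): buf=[31 66 _], head=0, tail=2, size=2
write(33): buf=[31 66 33], head=0, tail=0, size=3
read(): buf=[_ 66 33], head=1, tail=0, size=2
read(): buf=[_ _ 33], head=2, tail=0, size=1

Answer: _ _ 33
2
0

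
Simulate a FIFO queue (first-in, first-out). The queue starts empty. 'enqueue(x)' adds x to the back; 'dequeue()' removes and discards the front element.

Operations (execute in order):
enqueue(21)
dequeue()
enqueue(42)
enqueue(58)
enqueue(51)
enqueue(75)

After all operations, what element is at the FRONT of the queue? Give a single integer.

enqueue(21): queue = [21]
dequeue(): queue = []
enqueue(42): queue = [42]
enqueue(58): queue = [42, 58]
enqueue(51): queue = [42, 58, 51]
enqueue(75): queue = [42, 58, 51, 75]

Answer: 42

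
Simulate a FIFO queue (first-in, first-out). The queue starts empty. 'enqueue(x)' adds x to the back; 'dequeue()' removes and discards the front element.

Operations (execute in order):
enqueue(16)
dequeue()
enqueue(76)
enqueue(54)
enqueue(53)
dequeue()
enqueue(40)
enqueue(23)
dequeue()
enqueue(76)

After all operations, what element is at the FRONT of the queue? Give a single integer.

Answer: 53

Derivation:
enqueue(16): queue = [16]
dequeue(): queue = []
enqueue(76): queue = [76]
enqueue(54): queue = [76, 54]
enqueue(53): queue = [76, 54, 53]
dequeue(): queue = [54, 53]
enqueue(40): queue = [54, 53, 40]
enqueue(23): queue = [54, 53, 40, 23]
dequeue(): queue = [53, 40, 23]
enqueue(76): queue = [53, 40, 23, 76]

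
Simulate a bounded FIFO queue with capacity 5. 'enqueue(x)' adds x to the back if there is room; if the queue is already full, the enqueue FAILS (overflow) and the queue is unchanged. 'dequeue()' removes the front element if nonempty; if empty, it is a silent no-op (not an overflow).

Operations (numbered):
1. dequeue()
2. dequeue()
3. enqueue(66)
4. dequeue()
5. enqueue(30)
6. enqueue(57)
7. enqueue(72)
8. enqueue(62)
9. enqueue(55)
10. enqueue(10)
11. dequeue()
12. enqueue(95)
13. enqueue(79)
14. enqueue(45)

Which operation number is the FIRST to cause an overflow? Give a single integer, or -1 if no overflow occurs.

Answer: 10

Derivation:
1. dequeue(): empty, no-op, size=0
2. dequeue(): empty, no-op, size=0
3. enqueue(66): size=1
4. dequeue(): size=0
5. enqueue(30): size=1
6. enqueue(57): size=2
7. enqueue(72): size=3
8. enqueue(62): size=4
9. enqueue(55): size=5
10. enqueue(10): size=5=cap → OVERFLOW (fail)
11. dequeue(): size=4
12. enqueue(95): size=5
13. enqueue(79): size=5=cap → OVERFLOW (fail)
14. enqueue(45): size=5=cap → OVERFLOW (fail)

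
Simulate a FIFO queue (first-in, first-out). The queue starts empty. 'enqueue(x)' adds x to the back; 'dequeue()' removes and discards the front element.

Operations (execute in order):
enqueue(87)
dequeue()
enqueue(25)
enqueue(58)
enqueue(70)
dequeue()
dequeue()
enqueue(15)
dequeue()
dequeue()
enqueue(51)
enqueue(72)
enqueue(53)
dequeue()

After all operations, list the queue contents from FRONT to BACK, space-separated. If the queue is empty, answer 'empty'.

Answer: 72 53

Derivation:
enqueue(87): [87]
dequeue(): []
enqueue(25): [25]
enqueue(58): [25, 58]
enqueue(70): [25, 58, 70]
dequeue(): [58, 70]
dequeue(): [70]
enqueue(15): [70, 15]
dequeue(): [15]
dequeue(): []
enqueue(51): [51]
enqueue(72): [51, 72]
enqueue(53): [51, 72, 53]
dequeue(): [72, 53]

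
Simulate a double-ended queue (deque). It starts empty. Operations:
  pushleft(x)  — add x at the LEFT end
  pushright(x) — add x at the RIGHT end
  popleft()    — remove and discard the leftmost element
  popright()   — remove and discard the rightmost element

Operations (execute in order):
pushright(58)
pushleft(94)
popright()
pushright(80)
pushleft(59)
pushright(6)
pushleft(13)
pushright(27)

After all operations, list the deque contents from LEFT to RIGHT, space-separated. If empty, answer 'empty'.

pushright(58): [58]
pushleft(94): [94, 58]
popright(): [94]
pushright(80): [94, 80]
pushleft(59): [59, 94, 80]
pushright(6): [59, 94, 80, 6]
pushleft(13): [13, 59, 94, 80, 6]
pushright(27): [13, 59, 94, 80, 6, 27]

Answer: 13 59 94 80 6 27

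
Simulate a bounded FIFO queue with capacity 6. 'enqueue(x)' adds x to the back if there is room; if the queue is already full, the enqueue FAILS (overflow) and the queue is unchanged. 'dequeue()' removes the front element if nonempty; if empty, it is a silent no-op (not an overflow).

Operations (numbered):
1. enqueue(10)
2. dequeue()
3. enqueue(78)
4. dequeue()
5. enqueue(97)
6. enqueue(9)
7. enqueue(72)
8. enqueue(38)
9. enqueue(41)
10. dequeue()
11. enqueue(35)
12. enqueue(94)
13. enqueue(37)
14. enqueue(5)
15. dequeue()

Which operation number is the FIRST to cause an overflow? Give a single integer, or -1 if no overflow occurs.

Answer: 13

Derivation:
1. enqueue(10): size=1
2. dequeue(): size=0
3. enqueue(78): size=1
4. dequeue(): size=0
5. enqueue(97): size=1
6. enqueue(9): size=2
7. enqueue(72): size=3
8. enqueue(38): size=4
9. enqueue(41): size=5
10. dequeue(): size=4
11. enqueue(35): size=5
12. enqueue(94): size=6
13. enqueue(37): size=6=cap → OVERFLOW (fail)
14. enqueue(5): size=6=cap → OVERFLOW (fail)
15. dequeue(): size=5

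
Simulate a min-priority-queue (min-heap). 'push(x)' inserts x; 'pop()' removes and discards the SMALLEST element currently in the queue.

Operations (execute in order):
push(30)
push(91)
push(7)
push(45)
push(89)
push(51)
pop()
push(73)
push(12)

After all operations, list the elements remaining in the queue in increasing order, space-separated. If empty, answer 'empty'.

push(30): heap contents = [30]
push(91): heap contents = [30, 91]
push(7): heap contents = [7, 30, 91]
push(45): heap contents = [7, 30, 45, 91]
push(89): heap contents = [7, 30, 45, 89, 91]
push(51): heap contents = [7, 30, 45, 51, 89, 91]
pop() → 7: heap contents = [30, 45, 51, 89, 91]
push(73): heap contents = [30, 45, 51, 73, 89, 91]
push(12): heap contents = [12, 30, 45, 51, 73, 89, 91]

Answer: 12 30 45 51 73 89 91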